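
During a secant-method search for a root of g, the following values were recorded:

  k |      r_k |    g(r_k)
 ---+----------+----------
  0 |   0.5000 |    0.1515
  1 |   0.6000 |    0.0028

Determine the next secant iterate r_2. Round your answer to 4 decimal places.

r_2 = 0.6000 − 0.0028·(0.6000 − 0.5000) / (0.0028 − 0.1515)
   = 0.6000 − (0.000280)/(-0.148700) = 0.601883

0.6019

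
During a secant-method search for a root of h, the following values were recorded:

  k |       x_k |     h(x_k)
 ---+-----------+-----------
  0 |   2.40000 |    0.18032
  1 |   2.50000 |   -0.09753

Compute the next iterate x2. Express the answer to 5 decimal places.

2.46490

x2 = 2.50000 − (-0.09753)·(2.50000 − 2.40000) / (-0.09753 − 0.18032)
   = 2.50000 − (-0.0097530)/(-0.2778500) = 2.4648983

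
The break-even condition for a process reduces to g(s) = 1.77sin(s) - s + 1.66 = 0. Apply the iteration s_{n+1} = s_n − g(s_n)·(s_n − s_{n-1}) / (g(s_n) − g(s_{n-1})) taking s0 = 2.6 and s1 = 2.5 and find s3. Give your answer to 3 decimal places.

g(2.6) = -0.02756, g(2.5) = 0.21930
s2 = 2.50000 − 0.21930·(2.50000 − 2.60000) / (0.21930 − (-0.02756)) = 2.50000 − (-0.02193)/(0.24686) = 2.58883
g(2.58883) = 0.00048
s3 = 2.58883 − 0.00048·(2.58883 − 2.50000) / (0.00048 − 0.21930) = 2.58883 − (0.00004)/(-0.21882) = 2.58903

2.589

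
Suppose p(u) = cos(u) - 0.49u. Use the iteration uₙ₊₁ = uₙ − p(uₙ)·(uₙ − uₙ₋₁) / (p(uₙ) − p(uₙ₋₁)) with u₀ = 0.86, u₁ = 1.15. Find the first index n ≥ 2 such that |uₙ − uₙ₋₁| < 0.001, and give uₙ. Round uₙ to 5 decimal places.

p(0.86) = 0.2310375, p(1.15) = -0.1550126
u₂ = 1.1500000 − (-0.1550126)·(0.2900000)/(-0.3860500) = 1.0335549;  |Δ| = 0.1164451
p(1.0335549) = 0.0053261
u₃ = 1.0335549 − 0.0053261·(-0.1164451)/(0.1603387) = 1.0374229;  |Δ| = 0.0038681
p(1.0374229) = 0.0001038
u₄ = 1.0374229 − 0.0001038·(0.0038681)/(-0.0052223) = 1.0374998;  |Δ| = 0.0000769
|u₄ − u₃| = 0.0000769 < 0.001

n = 4, uₙ = 1.03750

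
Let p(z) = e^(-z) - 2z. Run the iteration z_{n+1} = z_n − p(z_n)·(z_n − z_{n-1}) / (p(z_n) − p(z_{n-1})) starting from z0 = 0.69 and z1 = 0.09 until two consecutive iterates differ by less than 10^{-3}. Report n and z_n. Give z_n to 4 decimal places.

p(0.69) = -0.878424, p(0.09) = 0.733931
z2 = 0.090000 − 0.733931·(-0.600000)/(1.612355) = 0.363115;  |Δ| = 0.273115
p(0.363115) = -0.030724
z3 = 0.363115 − (-0.030724)·(0.273115)/(-0.764655) = 0.352141;  |Δ| = 0.010974
p(0.352141) = -0.001102
z4 = 0.352141 − (-0.001102)·(-0.010974)/(0.029622) = 0.351733;  |Δ| = 0.000408
|z4 − z3| = 0.000408 < 10^{-3}

n = 4, z_n = 0.3517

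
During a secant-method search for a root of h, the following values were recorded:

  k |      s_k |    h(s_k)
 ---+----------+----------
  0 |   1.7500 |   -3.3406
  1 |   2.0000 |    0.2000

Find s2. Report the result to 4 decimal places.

1.9859

s2 = 2.0000 − 0.2000·(2.0000 − 1.7500) / (0.2000 − (-3.3406))
   = 2.0000 − (0.050000)/(3.540600) = 1.985878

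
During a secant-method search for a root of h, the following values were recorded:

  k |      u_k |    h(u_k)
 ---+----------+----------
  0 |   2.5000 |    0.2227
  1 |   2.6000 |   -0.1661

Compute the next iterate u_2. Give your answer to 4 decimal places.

u_2 = 2.6000 − (-0.1661)·(2.6000 − 2.5000) / (-0.1661 − 0.2227)
   = 2.6000 − (-0.016610)/(-0.388800) = 2.557279

2.5573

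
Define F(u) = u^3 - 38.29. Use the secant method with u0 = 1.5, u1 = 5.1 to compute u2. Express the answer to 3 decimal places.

2.472

F(1.5) = -34.91500, F(5.1) = 94.36100
u2 = 5.10000 − 94.36100·(5.10000 − 1.50000) / (94.36100 − (-34.91500)) = 5.10000 − (339.69960)/(129.27600) = 2.47229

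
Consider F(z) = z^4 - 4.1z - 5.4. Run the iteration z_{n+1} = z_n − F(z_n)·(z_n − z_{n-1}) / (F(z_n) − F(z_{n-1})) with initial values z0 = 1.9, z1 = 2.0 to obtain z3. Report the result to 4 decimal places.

1.9067

F(1.9) = -0.157900, F(2.0) = 2.400000
z2 = 2.000000 − 2.400000·(2.000000 − 1.900000) / (2.400000 − (-0.157900)) = 2.000000 − (0.240000)/(2.557900) = 1.906173
F(1.906173) = -0.013019
z3 = 1.906173 − (-0.013019)·(1.906173 − 2.000000) / (-0.013019 − 2.400000) = 1.906173 − (0.001222)/(-2.413019) = 1.906679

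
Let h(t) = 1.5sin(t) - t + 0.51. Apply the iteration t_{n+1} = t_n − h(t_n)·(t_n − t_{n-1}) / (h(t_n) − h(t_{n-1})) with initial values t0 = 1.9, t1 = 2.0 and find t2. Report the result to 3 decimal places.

1.919

h(1.9) = 0.02945, h(2.0) = -0.12605
t2 = 2.00000 − (-0.12605)·(2.00000 − 1.90000) / (-0.12605 − 0.02945) = 2.00000 − (-0.01261)/(-0.15550) = 1.91894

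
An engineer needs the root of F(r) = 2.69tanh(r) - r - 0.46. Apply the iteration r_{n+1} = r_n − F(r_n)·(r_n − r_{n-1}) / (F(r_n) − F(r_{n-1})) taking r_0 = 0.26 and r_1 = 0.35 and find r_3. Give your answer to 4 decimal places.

F(0.26) = -0.035945, F(0.35) = 0.094850
r_2 = 0.350000 − 0.094850·(0.350000 − 0.260000) / (0.094850 − (-0.035945)) = 0.350000 − (0.008537)/(0.130795) = 0.284734
F(0.284734) = 0.001151
r_3 = 0.284734 − 0.001151·(0.284734 − 0.350000) / (0.001151 − 0.094850) = 0.284734 − (-0.000075)/(-0.093699) = 0.283932

0.2839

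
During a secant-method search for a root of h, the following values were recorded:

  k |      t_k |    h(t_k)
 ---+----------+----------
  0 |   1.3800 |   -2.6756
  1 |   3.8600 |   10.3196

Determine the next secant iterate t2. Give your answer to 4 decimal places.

1.8906

t2 = 3.8600 − 10.3196·(3.8600 − 1.3800) / (10.3196 − (-2.6756))
   = 3.8600 − (25.592608)/(12.995200) = 1.890611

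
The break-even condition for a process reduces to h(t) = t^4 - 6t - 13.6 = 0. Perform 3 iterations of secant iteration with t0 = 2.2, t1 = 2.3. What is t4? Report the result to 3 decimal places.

h(2.2) = -3.37440, h(2.3) = 0.58410
t2 = 2.30000 − 0.58410·(2.30000 − 2.20000) / (0.58410 − (-3.37440)) = 2.30000 − (0.05841)/(3.95850) = 2.28524
h(2.28524) = -0.03861
t3 = 2.28524 − (-0.03861)·(2.28524 − 2.30000) / (-0.03861 − 0.58410) = 2.28524 − (0.00057)/(-0.62271) = 2.28616
h(2.28616) = -0.00040
t4 = 2.28616 − (-0.00040)·(2.28616 − 2.28524) / (-0.00040 − (-0.03861)) = 2.28616 − (0.00000)/(0.03821) = 2.28617

2.286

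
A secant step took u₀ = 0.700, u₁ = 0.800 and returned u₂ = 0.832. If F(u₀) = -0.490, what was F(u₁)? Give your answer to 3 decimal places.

The secant line through (0.700, -0.490) and (0.800, F(u₁)) crosses zero at u₂ = 0.832.
So (0.700, -0.490), (0.800, F(u₁)), (0.832, 0) are collinear:
F(u₁) = -0.490 · (0.800 − 0.832) / (0.700 − 0.832) = -0.490 · (-0.03200)/(-0.13200) = -0.11879

-0.119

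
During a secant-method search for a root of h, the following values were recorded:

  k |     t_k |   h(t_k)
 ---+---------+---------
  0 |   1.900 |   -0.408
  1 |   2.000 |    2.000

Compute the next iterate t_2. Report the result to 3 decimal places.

1.917

t_2 = 2.000 − 2.000·(2.000 − 1.900) / (2.000 − (-0.408))
   = 2.000 − (0.20000)/(2.40800) = 1.91694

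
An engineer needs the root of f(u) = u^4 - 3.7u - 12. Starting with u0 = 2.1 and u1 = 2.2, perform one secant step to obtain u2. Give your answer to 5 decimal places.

2.10892

f(2.1) = -0.3219000, f(2.2) = 3.2856000
u2 = 2.2000000 − 3.2856000·(2.2000000 − 2.1000000) / (3.2856000 − (-0.3219000)) = 2.2000000 − (0.3285600)/(3.6075000) = 2.1089231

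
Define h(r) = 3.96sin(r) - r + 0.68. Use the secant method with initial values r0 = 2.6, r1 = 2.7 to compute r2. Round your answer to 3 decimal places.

h(2.6) = 0.12139, h(2.7) = -0.32758
r2 = 2.70000 − (-0.32758)·(2.70000 − 2.60000) / (-0.32758 − 0.12139) = 2.70000 − (-0.03276)/(-0.44896) = 2.62704

2.627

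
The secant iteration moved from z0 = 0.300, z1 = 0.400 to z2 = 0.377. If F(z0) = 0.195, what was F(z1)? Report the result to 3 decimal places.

-0.058

The secant line through (0.300, 0.195) and (0.400, F(z1)) crosses zero at z2 = 0.377.
So (0.300, 0.195), (0.400, F(z1)), (0.377, 0) are collinear:
F(z1) = 0.195 · (0.400 − 0.377) / (0.300 − 0.377) = 0.195 · (0.02300)/(-0.07700) = -0.05825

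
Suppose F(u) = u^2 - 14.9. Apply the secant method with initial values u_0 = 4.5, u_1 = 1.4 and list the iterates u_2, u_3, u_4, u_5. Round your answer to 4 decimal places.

F(4.5) = 5.350000, F(1.4) = -12.940000
u_2 = 1.400000 − (-12.940000)·(1.400000 − 4.500000) / (-12.940000 − 5.350000) = 1.400000 − (40.114000)/(-18.290000) = 3.593220
F(3.593220) = -1.988768
u_3 = 3.593220 − (-1.988768)·(3.593220 − 1.400000) / (-1.988768 − (-12.940000)) = 3.593220 − (-4.361806)/(10.951232) = 3.991514
F(3.991514) = 1.032183
u_4 = 3.991514 − 1.032183·(3.991514 − 3.593220) / (1.032183 − (-1.988768)) = 3.991514 − (0.411112)/(3.020951) = 3.855427
F(3.855427) = -0.035683
u_5 = 3.855427 − (-0.035683)·(3.855427 − 3.991514) / (-0.035683 − 1.032183) = 3.855427 − (0.004856)/(-1.067866) = 3.859974

3.5932, 3.9915, 3.8554, 3.8600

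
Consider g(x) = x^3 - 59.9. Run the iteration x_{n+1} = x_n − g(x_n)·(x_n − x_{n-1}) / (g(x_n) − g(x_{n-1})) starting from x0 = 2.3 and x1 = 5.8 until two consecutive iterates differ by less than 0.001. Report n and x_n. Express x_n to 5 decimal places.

g(2.3) = -47.7330000, g(5.8) = 135.2120000
x2 = 5.8000000 − 135.2120000·(3.5000000)/(182.9450000) = 3.2132007;  |Δ| = 2.5867993
g(3.2132007) = -26.7247997
x3 = 3.2132007 − (-26.7247997)·(-2.5867993)/(-161.9367997) = 3.6401061;  |Δ| = 0.4269054
g(3.6401061) = -11.6672392
x4 = 3.6401061 − (-11.6672392)·(0.4269054)/(15.0575605) = 3.9708906;  |Δ| = 0.3307845
g(3.9708906) = 2.7128908
x5 = 3.9708906 − 2.7128908·(0.3307845)/(14.3801300) = 3.9084862;  |Δ| = 0.0624043
g(3.9084862) = -0.1929292
x6 = 3.9084862 − (-0.1929292)·(-0.0624043)/(-2.9058200) = 3.9126295;  |Δ| = 0.0041433
g(3.9126295) = -0.0028465
x7 = 3.9126295 − (-0.0028465)·(0.0041433)/(0.1900827) = 3.9126916;  |Δ| = 0.0000620
|x7 − x6| = 0.0000620 < 0.001

n = 7, x_n = 3.91269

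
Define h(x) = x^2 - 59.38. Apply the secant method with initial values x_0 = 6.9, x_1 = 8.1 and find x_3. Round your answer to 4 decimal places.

h(6.9) = -11.770000, h(8.1) = 6.230000
x_2 = 8.100000 − 6.230000·(8.100000 − 6.900000) / (6.230000 − (-11.770000)) = 8.100000 − (7.476000)/(18.000000) = 7.684667
h(7.684667) = -0.325898
x_3 = 7.684667 − (-0.325898)·(7.684667 − 8.100000) / (-0.325898 − 6.230000) = 7.684667 − (0.135356)/(-6.555898) = 7.705313

7.7053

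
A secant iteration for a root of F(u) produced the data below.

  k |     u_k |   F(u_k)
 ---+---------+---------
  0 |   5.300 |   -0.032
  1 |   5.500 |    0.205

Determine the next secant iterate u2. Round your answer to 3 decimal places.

5.327

u2 = 5.500 − 0.205·(5.500 − 5.300) / (0.205 − (-0.032))
   = 5.500 − (0.04100)/(0.23700) = 5.32700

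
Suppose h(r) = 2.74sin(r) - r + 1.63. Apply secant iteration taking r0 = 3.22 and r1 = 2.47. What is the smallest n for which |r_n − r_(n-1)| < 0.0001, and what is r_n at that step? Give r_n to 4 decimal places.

h(3.22) = -1.804616, h(2.47) = 0.864920
r2 = 2.470000 − 0.864920·(-0.750000)/(2.669536) = 2.712997;  |Δ| = 0.242997
h(2.712997) = 0.055729
r3 = 2.712997 − 0.055729·(0.242997)/(-0.809191) = 2.729733;  |Δ| = 0.016735
h(2.729733) = -0.002871
r4 = 2.729733 − (-0.002871)·(0.016735)/(-0.058600) = 2.728913;  |Δ| = 0.000820
h(2.728913) = 0.000007
r5 = 2.728913 − 0.000007·(-0.000820)/(0.002878) = 2.728915;  |Δ| = 0.000002
|r5 − r4| = 0.000002 < 0.0001

n = 5, r_n = 2.7289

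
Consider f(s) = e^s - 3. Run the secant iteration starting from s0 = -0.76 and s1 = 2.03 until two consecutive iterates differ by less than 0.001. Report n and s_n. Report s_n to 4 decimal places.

f(-0.76) = -2.532334, f(2.03) = 4.614086
s2 = 2.030000 − 4.614086·(2.790000)/(7.146420) = 0.228636;  |Δ| = 1.801364
f(0.228636) = -1.743115
s3 = 0.228636 − (-1.743115)·(-1.801364)/(-6.357201) = 0.722562;  |Δ| = 0.493926
f(0.722562) = -0.940297
s4 = 0.722562 − (-0.940297)·(0.493926)/(0.802818) = 1.301070;  |Δ| = 0.578508
f(1.301070) = 0.673224
s5 = 1.301070 − 0.673224·(0.578508)/(1.613520) = 1.059694;  |Δ| = 0.241376
f(1.059694) = -0.114513
s6 = 1.059694 − (-0.114513)·(-0.241376)/(-0.787737) = 1.094782;  |Δ| = 0.035089
f(1.094782) = -0.011468
s7 = 1.094782 − (-0.011468)·(0.035089)/(0.103045) = 1.098687;  |Δ| = 0.003905
f(1.098687) = 0.000225
s8 = 1.098687 − 0.000225·(0.003905)/(0.011693) = 1.098612;  |Δ| = 0.000075
|s8 − s7| = 0.000075 < 0.001

n = 8, s_n = 1.0986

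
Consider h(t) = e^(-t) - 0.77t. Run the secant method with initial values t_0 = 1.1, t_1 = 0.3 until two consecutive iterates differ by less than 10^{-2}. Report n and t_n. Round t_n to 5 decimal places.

n = 4, t_n = 0.66672

h(1.1) = -0.5141289, h(0.3) = 0.5098182
t_2 = 0.3000000 − 0.5098182·(-0.8000000)/(1.0239471) = 0.6983160;  |Δ| = 0.3983160
h(0.6983160) = -0.0402811
t_3 = 0.6983160 − (-0.0402811)·(0.3983160)/(-0.5500993) = 0.6691493;  |Δ| = 0.0291668
h(0.6691493) = -0.0031009
t_4 = 0.6691493 − (-0.0031009)·(-0.0291668)/(0.0371803) = 0.6667167;  |Δ| = 0.0024325
|t_4 − t_3| = 0.0024325 < 10^{-2}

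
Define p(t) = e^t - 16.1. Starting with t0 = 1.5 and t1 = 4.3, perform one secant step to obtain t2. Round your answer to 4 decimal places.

1.9700

p(1.5) = -11.618311, p(4.3) = 57.599794
t2 = 4.300000 − 57.599794·(4.300000 − 1.500000) / (57.599794 − (-11.618311)) = 4.300000 − (161.279422)/(69.218105) = 1.969982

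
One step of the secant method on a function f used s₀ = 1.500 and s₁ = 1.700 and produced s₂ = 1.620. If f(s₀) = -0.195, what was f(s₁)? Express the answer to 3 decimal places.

0.130

The secant line through (1.500, -0.195) and (1.700, f(s₁)) crosses zero at s₂ = 1.620.
So (1.500, -0.195), (1.700, f(s₁)), (1.620, 0) are collinear:
f(s₁) = -0.195 · (1.700 − 1.620) / (1.500 − 1.620) = -0.195 · (0.08000)/(-0.12000) = 0.13000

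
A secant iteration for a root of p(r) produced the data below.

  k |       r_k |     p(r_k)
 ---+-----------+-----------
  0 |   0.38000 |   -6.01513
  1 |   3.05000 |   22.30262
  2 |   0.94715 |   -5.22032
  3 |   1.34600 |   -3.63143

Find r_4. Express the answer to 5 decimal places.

r_4 = 1.34600 − (-3.63143)·(1.34600 − 0.94715) / (-3.63143 − (-5.22032))
   = 1.34600 − (-1.4483959)/(1.5888900) = 2.2575772

2.25758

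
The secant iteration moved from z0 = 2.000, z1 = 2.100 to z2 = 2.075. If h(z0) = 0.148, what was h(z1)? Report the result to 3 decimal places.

The secant line through (2.000, 0.148) and (2.100, h(z1)) crosses zero at z2 = 2.075.
So (2.000, 0.148), (2.100, h(z1)), (2.075, 0) are collinear:
h(z1) = 0.148 · (2.100 − 2.075) / (2.000 − 2.075) = 0.148 · (0.02500)/(-0.07500) = -0.04933

-0.049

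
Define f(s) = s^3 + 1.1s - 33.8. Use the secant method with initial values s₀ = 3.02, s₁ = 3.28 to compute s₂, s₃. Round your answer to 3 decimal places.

f(3.02) = -2.93439, f(3.28) = 5.09555
s₂ = 3.28000 − 5.09555·(3.28000 − 3.02000) / (5.09555 − (-2.93439)) = 3.28000 − (1.32484)/(8.02994) = 3.11501
f(3.11501) = -0.14759
s₃ = 3.11501 − (-0.14759)·(3.11501 − 3.28000) / (-0.14759 − 5.09555) = 3.11501 − (0.02435)/(-5.24314) = 3.11966

3.115, 3.120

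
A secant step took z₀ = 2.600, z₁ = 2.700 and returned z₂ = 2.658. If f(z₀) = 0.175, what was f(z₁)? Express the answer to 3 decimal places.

The secant line through (2.600, 0.175) and (2.700, f(z₁)) crosses zero at z₂ = 2.658.
So (2.600, 0.175), (2.700, f(z₁)), (2.658, 0) are collinear:
f(z₁) = 0.175 · (2.700 − 2.658) / (2.600 − 2.658) = 0.175 · (0.04200)/(-0.05800) = -0.12672

-0.127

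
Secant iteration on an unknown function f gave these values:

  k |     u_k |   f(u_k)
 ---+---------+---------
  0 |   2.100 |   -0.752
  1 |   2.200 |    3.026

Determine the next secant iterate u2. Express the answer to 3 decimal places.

u2 = 2.200 − 3.026·(2.200 − 2.100) / (3.026 − (-0.752))
   = 2.200 − (0.30260)/(3.77800) = 2.11990

2.120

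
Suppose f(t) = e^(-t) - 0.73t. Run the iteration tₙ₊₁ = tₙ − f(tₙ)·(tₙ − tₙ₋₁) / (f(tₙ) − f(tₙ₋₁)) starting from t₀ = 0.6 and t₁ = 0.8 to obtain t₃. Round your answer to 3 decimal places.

0.688

f(0.6) = 0.11081, f(0.8) = -0.13467
t₂ = 0.80000 − (-0.13467)·(0.80000 − 0.60000) / (-0.13467 − 0.11081) = 0.80000 − (-0.02693)/(-0.24548) = 0.69028
f(0.69028) = -0.00247
t₃ = 0.69028 − (-0.00247)·(0.69028 − 0.80000) / (-0.00247 − (-0.13467)) = 0.69028 − (0.00027)/(0.13220) = 0.68823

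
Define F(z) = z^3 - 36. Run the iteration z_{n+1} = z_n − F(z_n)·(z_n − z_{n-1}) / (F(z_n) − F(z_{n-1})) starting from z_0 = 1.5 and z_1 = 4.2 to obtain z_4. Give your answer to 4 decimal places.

3.3292

F(1.5) = -32.625000, F(4.2) = 38.088000
z_2 = 4.200000 − 38.088000·(4.200000 − 1.500000) / (38.088000 − (-32.625000)) = 4.200000 − (102.837600)/(70.713000) = 2.745704
F(2.745704) = -15.300428
z_3 = 2.745704 − (-15.300428)·(2.745704 − 4.200000) / (-15.300428 − 38.088000) = 2.745704 − (22.251344)/(-53.388428) = 3.162487
F(3.162487) = -4.370954
z_4 = 3.162487 − (-4.370954)·(3.162487 − 2.745704) / (-4.370954 − (-15.300428)) = 3.162487 − (-1.821736)/(10.929473) = 3.329168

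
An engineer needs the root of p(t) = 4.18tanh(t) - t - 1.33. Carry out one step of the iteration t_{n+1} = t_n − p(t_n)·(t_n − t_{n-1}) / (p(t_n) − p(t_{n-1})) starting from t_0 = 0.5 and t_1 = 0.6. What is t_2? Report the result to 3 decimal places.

p(0.5) = 0.10165, p(0.6) = 0.31487
t_2 = 0.60000 − 0.31487·(0.60000 − 0.50000) / (0.31487 − 0.10165) = 0.60000 − (0.03149)/(0.21322) = 0.45233

0.452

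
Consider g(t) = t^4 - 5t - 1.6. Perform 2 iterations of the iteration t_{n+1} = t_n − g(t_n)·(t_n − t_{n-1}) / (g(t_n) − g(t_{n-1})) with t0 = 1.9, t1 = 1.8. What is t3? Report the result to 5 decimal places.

1.80556

g(1.9) = 1.9321000, g(1.8) = -0.1024000
t2 = 1.8000000 − (-0.1024000)·(1.8000000 − 1.9000000) / (-0.1024000 − 1.9321000) = 1.8000000 − (0.0102400)/(-2.0345000) = 1.8050332
g(1.8050332) = -0.0096585
t3 = 1.8050332 − (-0.0096585)·(1.8050332 − 1.8000000) / (-0.0096585 − (-0.1024000)) = 1.8050332 − (-0.0000486)/(0.0927415) = 1.8055574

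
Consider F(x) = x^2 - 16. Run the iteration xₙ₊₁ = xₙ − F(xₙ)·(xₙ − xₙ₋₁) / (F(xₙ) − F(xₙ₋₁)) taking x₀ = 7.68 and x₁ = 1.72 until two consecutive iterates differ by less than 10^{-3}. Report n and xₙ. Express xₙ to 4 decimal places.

F(7.68) = 42.982400, F(1.72) = -13.041600
x₂ = 1.720000 − (-13.041600)·(-5.960000)/(-56.024000) = 3.107404;  |Δ| = 1.387404
F(3.107404) = -6.344039
x₃ = 3.107404 − (-6.344039)·(1.387404)/(6.697561) = 4.421576;  |Δ| = 1.314172
F(4.421576) = 3.550335
x₄ = 4.421576 − 3.550335·(1.314172)/(9.894374) = 3.950020;  |Δ| = 0.471556
F(3.950020) = -0.397341
x₅ = 3.950020 − (-0.397341)·(-0.471556)/(-3.947676) = 3.997483;  |Δ| = 0.047463
F(3.997483) = -0.020129
x₆ = 3.997483 − (-0.020129)·(0.047463)/(0.377212) = 4.000016;  |Δ| = 0.002533
F(4.000016) = 0.000127
x₇ = 4.000016 − 0.000127·(0.002533)/(0.020255) = 4.000000;  |Δ| = 0.000016
|x₇ − x₆| = 0.000016 < 10^{-3}

n = 7, xₙ = 4.0000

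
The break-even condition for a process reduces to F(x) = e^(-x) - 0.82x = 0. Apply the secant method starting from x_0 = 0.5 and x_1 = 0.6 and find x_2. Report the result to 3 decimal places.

0.641

F(0.5) = 0.19653, F(0.6) = 0.05681
x_2 = 0.60000 − 0.05681·(0.60000 − 0.50000) / (0.05681 − 0.19653) = 0.60000 − (0.00568)/(-0.13972) = 0.64066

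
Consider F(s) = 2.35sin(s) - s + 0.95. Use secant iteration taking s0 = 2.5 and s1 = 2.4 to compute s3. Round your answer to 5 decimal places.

F(2.5) = -0.1435905, F(2.4) = 0.1373385
s2 = 2.4000000 − 0.1373385·(2.4000000 − 2.5000000) / (0.1373385 − (-0.1435905)) = 2.4000000 − (-0.0137338)/(0.2809289) = 2.4488873
F(2.4488873) = 0.0018730
s3 = 2.4488873 − 0.0018730·(2.4488873 − 2.4000000) / (0.0018730 − 0.1373385) = 2.4488873 − (0.0000916)/(-0.1354655) = 2.4495632

2.44956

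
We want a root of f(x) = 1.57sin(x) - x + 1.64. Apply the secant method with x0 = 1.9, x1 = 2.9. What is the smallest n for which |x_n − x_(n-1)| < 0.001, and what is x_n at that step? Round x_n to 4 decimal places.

f(1.9) = 1.225691, f(2.9) = -0.884379
x2 = 2.900000 − (-0.884379)·(1.000000)/(-2.110070) = 2.480877;  |Δ| = 0.419123
f(2.480877) = 0.122604
x3 = 2.480877 − 0.122604·(-0.419123)/(1.006982) = 2.531907;  |Δ| = 0.051030
f(2.531907) = 0.007091
x4 = 2.531907 − 0.007091·(0.051030)/(-0.115513) = 2.535039;  |Δ| = 0.003133
f(2.535039) = -0.000078
x5 = 2.535039 − (-0.000078)·(0.003133)/(-0.007169) = 2.535005;  |Δ| = 0.000034
|x5 − x4| = 0.000034 < 0.001

n = 5, x_n = 2.5350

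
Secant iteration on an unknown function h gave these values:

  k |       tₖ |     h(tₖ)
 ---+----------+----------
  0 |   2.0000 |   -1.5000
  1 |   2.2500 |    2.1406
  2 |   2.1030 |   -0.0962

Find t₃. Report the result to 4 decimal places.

t₃ = 2.1030 − (-0.0962)·(2.1030 − 2.2500) / (-0.0962 − 2.1406)
   = 2.1030 − (0.014141)/(-2.236800) = 2.109322

2.1093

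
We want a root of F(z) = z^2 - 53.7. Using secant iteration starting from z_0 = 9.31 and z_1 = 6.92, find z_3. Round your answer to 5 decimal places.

7.32946

F(9.31) = 32.9761000, F(6.92) = -5.8136000
z_2 = 6.9200000 − (-5.8136000)·(6.9200000 − 9.3100000) / (-5.8136000 − 32.9761000) = 6.9200000 − (13.8945040)/(-38.7897000) = 7.2782009
F(7.2782009) = -0.7277922
z_3 = 7.2782009 − (-0.7277922)·(7.2782009 − 6.9200000) / (-0.7277922 − (-5.8136000)) = 7.2782009 − (-0.2606958)/(5.0858078) = 7.3294603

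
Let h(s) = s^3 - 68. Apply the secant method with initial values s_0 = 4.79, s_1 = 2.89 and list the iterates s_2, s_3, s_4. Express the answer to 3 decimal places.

h(4.79) = 41.90224, h(2.89) = -43.86243
s_2 = 2.89000 − (-43.86243)·(2.89000 − 4.79000) / (-43.86243 − 41.90224) = 2.89000 − (83.33862)/(-85.76467) = 3.86171
h(3.86171) = -10.41095
s_3 = 3.86171 − (-10.41095)·(3.86171 − 2.89000) / (-10.41095 − (-43.86243)) = 3.86171 − (-10.11646)/(33.45148) = 4.16413
h(4.16413) = 4.20616
s_4 = 4.16413 − 4.20616·(4.16413 − 3.86171) / (4.20616 − (-10.41095)) = 4.16413 − (1.27203)/(14.61712) = 4.07711

3.862, 4.164, 4.077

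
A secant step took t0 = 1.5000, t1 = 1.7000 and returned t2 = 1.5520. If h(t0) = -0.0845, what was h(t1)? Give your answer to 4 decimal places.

The secant line through (1.5000, -0.0845) and (1.7000, h(t1)) crosses zero at t2 = 1.5520.
So (1.5000, -0.0845), (1.7000, h(t1)), (1.5520, 0) are collinear:
h(t1) = -0.0845 · (1.7000 − 1.5520) / (1.5000 − 1.5520) = -0.0845 · (0.148000)/(-0.052000) = 0.240500

0.2405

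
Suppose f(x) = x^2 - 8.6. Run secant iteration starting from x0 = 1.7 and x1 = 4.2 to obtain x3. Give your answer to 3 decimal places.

2.884

f(1.7) = -5.71000, f(4.2) = 9.04000
x2 = 4.20000 − 9.04000·(4.20000 − 1.70000) / (9.04000 − (-5.71000)) = 4.20000 − (22.60000)/(14.75000) = 2.66780
f(2.66780) = -1.48286
x3 = 2.66780 − (-1.48286)·(2.66780 − 4.20000) / (-1.48286 − 9.04000) = 2.66780 − (2.27205)/(-10.52286) = 2.88371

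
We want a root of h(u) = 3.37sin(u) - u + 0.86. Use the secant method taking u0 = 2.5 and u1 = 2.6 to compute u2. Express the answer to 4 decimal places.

2.5993

h(2.5) = 0.376851, h(2.6) = -0.002760
u2 = 2.600000 − (-0.002760)·(2.600000 − 2.500000) / (-0.002760 − 0.376851) = 2.600000 − (-0.000276)/(-0.379612) = 2.599273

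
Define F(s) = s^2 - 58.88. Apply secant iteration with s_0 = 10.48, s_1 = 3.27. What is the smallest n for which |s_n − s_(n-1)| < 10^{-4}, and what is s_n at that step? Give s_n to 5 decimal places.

F(10.48) = 50.9504000, F(3.27) = -48.1871000
s_2 = 3.2700000 − (-48.1871000)·(-7.2100000)/(-99.1375000) = 6.7745164;  |Δ| = 3.5045164
F(6.7745164) = -12.9859280
s_3 = 6.7745164 − (-12.9859280)·(3.5045164)/(35.2011720) = 8.0673539;  |Δ| = 1.2928376
F(8.0673539) = 6.2021993
s_4 = 8.0673539 − 6.2021993·(1.2928376)/(19.1881274) = 7.6494686;  |Δ| = 0.4178853
F(7.6494686) = -0.3656297
s_5 = 7.6494686 − (-0.3656297)·(-0.4178853)/(-6.5678290) = 7.6727322;  |Δ| = 0.0232636
F(7.6727322) = -0.0091803
s_6 = 7.6727322 − (-0.0091803)·(0.0232636)/(0.3564494) = 7.6733314;  |Δ| = 0.0005992
F(7.6733314) = 0.0000143
s_7 = 7.6733314 − 0.0000143·(0.0005992)/(0.0091946) = 7.6733304;  |Δ| = 0.0000009
|s_7 − s_6| = 0.0000009 < 10^{-4}

n = 7, s_n = 7.67333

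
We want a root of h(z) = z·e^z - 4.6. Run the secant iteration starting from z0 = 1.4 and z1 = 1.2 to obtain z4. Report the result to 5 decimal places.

1.27955

h(1.4) = 1.0772800, h(1.2) = -0.6158597
z2 = 1.2000000 − (-0.6158597)·(1.2000000 − 1.4000000) / (-0.6158597 − 1.0772800) = 1.2000000 − (0.1231719)/(-1.6931396) = 1.2727477
h(1.2727477) = -0.0554636
z3 = 1.2727477 − (-0.0554636)·(1.2727477 − 1.2000000) / (-0.0554636 − (-0.6158597)) = 1.2727477 − (-0.0040348)/(0.5603961) = 1.2799476
h(1.2799476) = 0.0032695
z4 = 1.2799476 − 0.0032695·(1.2799476 − 1.2727477) / (0.0032695 − (-0.0554636)) = 1.2799476 − (0.0000235)/(0.0587331) = 1.2795468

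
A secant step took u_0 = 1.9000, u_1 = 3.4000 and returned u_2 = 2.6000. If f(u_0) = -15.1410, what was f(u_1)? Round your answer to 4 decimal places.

17.3040

The secant line through (1.9000, -15.1410) and (3.4000, f(u_1)) crosses zero at u_2 = 2.6000.
So (1.9000, -15.1410), (3.4000, f(u_1)), (2.6000, 0) are collinear:
f(u_1) = -15.1410 · (3.4000 − 2.6000) / (1.9000 − 2.6000) = -15.1410 · (0.800000)/(-0.700000) = 17.304000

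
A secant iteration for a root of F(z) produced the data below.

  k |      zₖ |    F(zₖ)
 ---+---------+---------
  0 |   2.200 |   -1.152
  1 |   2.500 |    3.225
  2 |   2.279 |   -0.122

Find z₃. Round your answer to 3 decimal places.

z₃ = 2.279 − (-0.122)·(2.279 − 2.500) / (-0.122 − 3.225)
   = 2.279 − (0.02696)/(-3.34700) = 2.28706

2.287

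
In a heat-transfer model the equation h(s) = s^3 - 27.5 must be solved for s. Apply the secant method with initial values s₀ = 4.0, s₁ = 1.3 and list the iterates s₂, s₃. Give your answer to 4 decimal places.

2.4054, 3.6864

h(4.0) = 36.500000, h(1.3) = -25.303000
s₂ = 1.300000 − (-25.303000)·(1.300000 − 4.000000) / (-25.303000 − 36.500000) = 1.300000 − (68.318100)/(-61.803000) = 2.405417
h(2.405417) = -13.582179
s₃ = 2.405417 − (-13.582179)·(2.405417 − 1.300000) / (-13.582179 − (-25.303000)) = 2.405417 − (-15.013975)/(11.720821) = 3.686383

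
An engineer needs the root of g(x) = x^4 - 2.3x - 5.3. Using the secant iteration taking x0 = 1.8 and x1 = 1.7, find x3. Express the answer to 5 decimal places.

g(1.8) = 1.0576000, g(1.7) = -0.8579000
x2 = 1.7000000 − (-0.8579000)·(1.7000000 − 1.8000000) / (-0.8579000 − 1.0576000) = 1.7000000 − (0.0857900)/(-1.9155000) = 1.7447873
g(1.7447873) = -0.0453542
x3 = 1.7447873 − (-0.0453542)·(1.7447873 − 1.7000000) / (-0.0453542 − (-0.8579000)) = 1.7447873 − (-0.0020313)/(0.8125458) = 1.7472872

1.74729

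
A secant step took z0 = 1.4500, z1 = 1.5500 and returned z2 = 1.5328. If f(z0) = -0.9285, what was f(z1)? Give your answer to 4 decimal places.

0.1929

The secant line through (1.4500, -0.9285) and (1.5500, f(z1)) crosses zero at z2 = 1.5328.
So (1.4500, -0.9285), (1.5500, f(z1)), (1.5328, 0) are collinear:
f(z1) = -0.9285 · (1.5500 − 1.5328) / (1.4500 − 1.5328) = -0.9285 · (0.017200)/(-0.082800) = 0.192877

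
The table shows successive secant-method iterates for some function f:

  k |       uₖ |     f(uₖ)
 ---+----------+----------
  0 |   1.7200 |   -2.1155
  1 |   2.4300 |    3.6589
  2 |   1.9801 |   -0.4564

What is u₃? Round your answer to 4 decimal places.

2.0300

u₃ = 1.9801 − (-0.4564)·(1.9801 − 2.4300) / (-0.4564 − 3.6589)
   = 1.9801 − (0.205334)/(-4.115300) = 2.029995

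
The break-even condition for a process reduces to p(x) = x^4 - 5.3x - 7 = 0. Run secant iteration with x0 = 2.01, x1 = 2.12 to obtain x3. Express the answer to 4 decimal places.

p(2.01) = -1.330592, p(2.12) = 1.963631
x2 = 2.120000 − 1.963631·(2.120000 − 2.010000) / (1.963631 − (-1.330592)) = 2.120000 − (0.215999)/(3.294223) = 2.054431
p(2.054431) = -0.074292
x3 = 2.054431 − (-0.074292)·(2.054431 − 2.120000) / (-0.074292 − 1.963631) = 2.054431 − (0.004871)/(-2.037924) = 2.056821

2.0568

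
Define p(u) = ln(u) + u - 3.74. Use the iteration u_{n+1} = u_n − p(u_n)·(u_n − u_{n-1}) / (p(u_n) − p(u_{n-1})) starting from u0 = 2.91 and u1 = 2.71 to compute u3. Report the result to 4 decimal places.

2.7342

p(2.91) = 0.238153, p(2.71) = -0.033051
u2 = 2.710000 − (-0.033051)·(2.710000 − 2.910000) / (-0.033051 − 0.238153) = 2.710000 − (0.006610)/(-0.271204) = 2.734374
p(2.734374) = 0.000276
u3 = 2.734374 − 0.000276·(2.734374 − 2.710000) / (0.000276 − (-0.033051)) = 2.734374 − (0.000007)/(0.033328) = 2.734172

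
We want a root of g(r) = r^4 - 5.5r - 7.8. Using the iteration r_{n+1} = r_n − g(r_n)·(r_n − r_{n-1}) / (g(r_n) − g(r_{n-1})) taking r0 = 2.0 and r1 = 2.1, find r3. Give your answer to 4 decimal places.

2.0969

g(2.0) = -2.800000, g(2.1) = 0.098100
r2 = 2.100000 − 0.098100·(2.100000 − 2.000000) / (0.098100 − (-2.800000)) = 2.100000 − (0.009810)/(2.898100) = 2.096615
g(2.096615) = -0.008373
r3 = 2.096615 − (-0.008373)·(2.096615 − 2.100000) / (-0.008373 − 0.098100) = 2.096615 − (0.000028)/(-0.106473) = 2.096881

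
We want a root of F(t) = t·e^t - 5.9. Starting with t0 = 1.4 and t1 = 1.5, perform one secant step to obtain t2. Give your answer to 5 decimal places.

1.42131

F(1.4) = -0.2227200, F(1.5) = 0.8225336
t2 = 1.5000000 − 0.8225336·(1.5000000 − 1.4000000) / (0.8225336 − (-0.2227200)) = 1.5000000 − (0.0822534)/(1.0452537) = 1.4213078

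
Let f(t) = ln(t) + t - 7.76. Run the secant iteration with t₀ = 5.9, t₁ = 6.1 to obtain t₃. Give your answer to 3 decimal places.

f(5.9) = -0.08505, f(6.1) = 0.14829
t₂ = 6.10000 − 0.14829·(6.10000 − 5.90000) / (0.14829 − (-0.08505)) = 6.10000 − (0.02966)/(0.23334) = 5.97290
f(5.97290) = 0.00013
t₃ = 5.97290 − 0.00013·(5.97290 − 6.10000) / (0.00013 − 0.14829) = 5.97290 − (-0.00002)/(-0.14816) = 5.97279

5.973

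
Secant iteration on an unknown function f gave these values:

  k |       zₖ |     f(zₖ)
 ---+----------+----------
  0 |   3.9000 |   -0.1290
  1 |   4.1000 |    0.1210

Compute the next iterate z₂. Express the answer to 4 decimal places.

4.0032

z₂ = 4.1000 − 0.1210·(4.1000 − 3.9000) / (0.1210 − (-0.1290))
   = 4.1000 − (0.024200)/(0.250000) = 4.003200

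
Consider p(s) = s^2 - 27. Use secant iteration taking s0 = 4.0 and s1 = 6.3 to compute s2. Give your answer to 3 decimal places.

5.068

p(4.0) = -11.00000, p(6.3) = 12.69000
s2 = 6.30000 − 12.69000·(6.30000 − 4.00000) / (12.69000 − (-11.00000)) = 6.30000 − (29.18700)/(23.69000) = 5.06796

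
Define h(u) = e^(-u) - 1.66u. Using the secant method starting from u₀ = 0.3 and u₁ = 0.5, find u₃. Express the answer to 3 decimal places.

h(0.3) = 0.24282, h(0.5) = -0.22347
u₂ = 0.50000 − (-0.22347)·(0.50000 − 0.30000) / (-0.22347 − 0.24282) = 0.50000 − (-0.04469)/(-0.46629) = 0.40415
h(0.40415) = -0.00334
u₃ = 0.40415 − (-0.00334)·(0.40415 − 0.50000) / (-0.00334 − (-0.22347)) = 0.40415 − (0.00032)/(0.22013) = 0.40269

0.403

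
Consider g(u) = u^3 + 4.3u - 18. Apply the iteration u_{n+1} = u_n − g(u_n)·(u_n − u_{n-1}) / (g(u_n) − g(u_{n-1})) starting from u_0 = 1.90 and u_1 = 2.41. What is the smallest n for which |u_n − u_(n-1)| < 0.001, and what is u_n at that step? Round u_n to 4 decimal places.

n = 5, u_n = 2.0833

g(1.90) = -2.971000, g(2.41) = 6.360521
u_2 = 2.410000 − 6.360521·(0.510000)/(9.331521) = 2.062375;  |Δ| = 0.347625
g(2.062375) = -0.359693
u_3 = 2.062375 − (-0.359693)·(-0.347625)/(-6.720214) = 2.080982;  |Δ| = 0.018606
g(2.080982) = -0.040118
u_4 = 2.080982 − (-0.040118)·(0.018606)/(0.319575) = 2.083318;  |Δ| = 0.002336
g(2.083318) = 0.000305
u_5 = 2.083318 − 0.000305·(0.002336)/(0.040423) = 2.083300;  |Δ| = 0.000018
|u_5 − u_4| = 0.000018 < 0.001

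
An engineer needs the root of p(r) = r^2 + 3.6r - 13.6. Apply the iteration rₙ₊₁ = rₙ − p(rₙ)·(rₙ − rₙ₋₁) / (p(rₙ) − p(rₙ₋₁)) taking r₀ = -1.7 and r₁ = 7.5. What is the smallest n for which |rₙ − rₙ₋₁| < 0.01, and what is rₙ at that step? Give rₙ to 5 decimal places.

n = 7, rₙ = 2.30368

p(-1.7) = -16.8300000, p(7.5) = 69.6500000
r₂ = 7.5000000 − 69.6500000·(9.2000000)/(86.4800000) = 0.0904255;  |Δ| = 7.4095745
p(0.0904255) = -13.2662913
r₃ = 0.0904255 − (-13.2662913)·(-7.4095745)/(-82.9162913) = 1.2759293;  |Δ| = 1.1855037
p(1.2759293) = -7.3786591
r₄ = 1.2759293 − (-7.3786591)·(1.1855037)/(5.8876322) = 2.7616586;  |Δ| = 1.4857294
p(2.7616586) = 3.9687294
r₅ = 2.7616586 − 3.9687294·(1.4857294)/(11.3473885) = 2.2420274;  |Δ| = 0.5196313
p(2.2420274) = -0.5020148
r₆ = 2.2420274 − (-0.5020148)·(-0.5196313)/(-4.4707442) = 2.3003762;  |Δ| = 0.0583488
p(2.3003762) = -0.0269153
r₇ = 2.3003762 − (-0.0269153)·(0.0583488)/(0.4750995) = 2.3036817;  |Δ| = 0.0033056
|r₇ − r₆| = 0.0033056 < 0.01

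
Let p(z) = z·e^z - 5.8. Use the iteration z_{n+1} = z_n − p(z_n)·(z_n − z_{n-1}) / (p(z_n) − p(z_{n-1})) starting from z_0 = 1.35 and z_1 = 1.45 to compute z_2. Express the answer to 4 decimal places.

p(1.35) = -0.592476, p(1.45) = 0.381516
z_2 = 1.450000 − 0.381516·(1.450000 − 1.350000) / (0.381516 − (-0.592476)) = 1.450000 − (0.038152)/(0.973992) = 1.410830

1.4108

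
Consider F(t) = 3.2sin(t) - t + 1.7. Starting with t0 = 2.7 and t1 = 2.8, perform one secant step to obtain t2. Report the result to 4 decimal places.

F(2.7) = 0.367616, F(2.8) = -0.028038
t2 = 2.800000 − (-0.028038)·(2.800000 − 2.700000) / (-0.028038 − 0.367616) = 2.800000 − (-0.002804)/(-0.395654) = 2.792914

2.7929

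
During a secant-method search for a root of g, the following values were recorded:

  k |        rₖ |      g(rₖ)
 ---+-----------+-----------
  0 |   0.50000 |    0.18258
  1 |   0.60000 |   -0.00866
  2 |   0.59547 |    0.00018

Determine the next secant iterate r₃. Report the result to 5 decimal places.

0.59556

r₃ = 0.59547 − 0.00018·(0.59547 − 0.60000) / (0.00018 − (-0.00866))
   = 0.59547 − (-0.0000008)/(0.0088400) = 0.5955622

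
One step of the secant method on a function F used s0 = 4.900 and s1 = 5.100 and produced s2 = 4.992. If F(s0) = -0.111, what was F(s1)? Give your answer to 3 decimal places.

0.130

The secant line through (4.900, -0.111) and (5.100, F(s1)) crosses zero at s2 = 4.992.
So (4.900, -0.111), (5.100, F(s1)), (4.992, 0) are collinear:
F(s1) = -0.111 · (5.100 − 4.992) / (4.900 − 4.992) = -0.111 · (0.10800)/(-0.09200) = 0.13030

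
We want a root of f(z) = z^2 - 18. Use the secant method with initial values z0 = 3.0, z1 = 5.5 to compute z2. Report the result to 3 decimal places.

4.059

f(3.0) = -9.00000, f(5.5) = 12.25000
z2 = 5.50000 − 12.25000·(5.50000 − 3.00000) / (12.25000 − (-9.00000)) = 5.50000 − (30.62500)/(21.25000) = 4.05882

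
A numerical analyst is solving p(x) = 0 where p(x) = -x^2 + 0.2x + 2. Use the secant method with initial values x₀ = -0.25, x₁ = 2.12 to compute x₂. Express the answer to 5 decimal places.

0.88024

p(-0.25) = 1.8875000, p(2.12) = -2.0704000
x₂ = 2.1200000 − (-2.0704000)·(2.1200000 − (-0.2500000)) / (-2.0704000 − 1.8875000) = 2.1200000 − (-4.9068480)/(-3.9579000) = 0.8802395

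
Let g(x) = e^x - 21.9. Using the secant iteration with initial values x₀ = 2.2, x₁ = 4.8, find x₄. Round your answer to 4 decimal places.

g(2.2) = -12.874987, g(4.8) = 99.610418
x₂ = 4.800000 − 99.610418·(4.800000 − 2.200000) / (99.610418 − (-12.874987)) = 4.800000 − (258.987086)/(112.485404) = 2.497594
g(2.497594) = -9.746784
x₃ = 2.497594 − (-9.746784)·(2.497594 − 4.800000) / (-9.746784 − 99.610418) = 2.497594 − (22.441055)/(-109.357201) = 2.702803
g(2.702803) = -6.978508
x₄ = 2.702803 − (-6.978508)·(2.702803 − 2.497594) / (-6.978508 − (-9.746784)) = 2.702803 − (-1.432051)/(2.768276) = 3.220110

3.2201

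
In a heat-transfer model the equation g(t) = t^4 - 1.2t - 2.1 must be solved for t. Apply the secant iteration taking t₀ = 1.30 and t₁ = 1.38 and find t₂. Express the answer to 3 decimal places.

1.395

g(1.30) = -0.80390, g(1.38) = -0.12926
t₂ = 1.38000 − (-0.12926)·(1.38000 − 1.30000) / (-0.12926 − (-0.80390)) = 1.38000 − (-0.01034)/(0.67464) = 1.39533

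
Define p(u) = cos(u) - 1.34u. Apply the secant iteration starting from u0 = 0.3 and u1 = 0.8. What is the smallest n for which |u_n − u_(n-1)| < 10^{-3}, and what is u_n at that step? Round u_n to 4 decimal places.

n = 4, u_n = 0.6112

p(0.3) = 0.553336, p(0.8) = -0.375293
u2 = 0.800000 − (-0.375293)·(0.500000)/(-0.928630) = 0.597932;  |Δ| = 0.202068
p(0.597932) = 0.025273
u3 = 0.597932 − 0.025273·(-0.202068)/(0.400567) = 0.610681;  |Δ| = 0.012749
p(0.610681) = 0.000945
u4 = 0.610681 − 0.000945·(0.012749)/(-0.024328) = 0.611176;  |Δ| = 0.000495
|u4 − u3| = 0.000495 < 10^{-3}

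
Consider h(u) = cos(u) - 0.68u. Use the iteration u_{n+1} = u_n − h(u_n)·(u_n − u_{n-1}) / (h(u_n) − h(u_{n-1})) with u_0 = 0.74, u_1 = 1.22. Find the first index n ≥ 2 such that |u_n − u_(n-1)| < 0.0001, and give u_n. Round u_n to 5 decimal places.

n = 5, u_n = 0.90656

h(0.74) = 0.2352686, h(1.22) = -0.4859543
u_2 = 1.2200000 − (-0.4859543)·(0.4800000)/(-0.7212228) = 0.8965798;  |Δ| = 0.3234202
h(0.8965798) = 0.0146112
u_3 = 0.8965798 − 0.0146112·(-0.3234202)/(0.5005655) = 0.9060202;  |Δ| = 0.0094405
h(0.9060202) = 0.0007892
u_4 = 0.9060202 − 0.0007892·(0.0094405)/(-0.0138221) = 0.9065592;  |Δ| = 0.0005390
h(0.9065592) = -0.0000017
u_5 = 0.9065592 − (-0.0000017)·(0.0005390)/(-0.0007908) = 0.9065581;  |Δ| = 0.0000011
|u_5 − u_4| = 0.0000011 < 0.0001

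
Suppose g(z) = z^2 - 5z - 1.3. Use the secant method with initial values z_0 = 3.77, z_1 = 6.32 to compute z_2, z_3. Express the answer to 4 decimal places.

g(3.77) = -5.937100, g(6.32) = 7.042400
z_2 = 6.320000 − 7.042400·(6.320000 − 3.770000) / (7.042400 − (-5.937100)) = 6.320000 − (17.958120)/(12.979500) = 4.936424
g(4.936424) = -1.613836
z_3 = 4.936424 − (-1.613836)·(4.936424 − 6.320000) / (-1.613836 − 7.042400) = 4.936424 − (2.232865)/(-8.656236) = 5.194373

4.9364, 5.1944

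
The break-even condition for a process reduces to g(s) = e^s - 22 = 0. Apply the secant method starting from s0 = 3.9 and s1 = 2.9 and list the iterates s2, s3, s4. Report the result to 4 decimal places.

g(3.9) = 27.402449, g(2.9) = -3.825855
s2 = 2.900000 − (-3.825855)·(2.900000 − 3.900000) / (-3.825855 − 27.402449) = 2.900000 − (3.825855)/(-31.228304) = 3.022512
g(3.022512) = -1.457161
s3 = 3.022512 − (-1.457161)·(3.022512 − 2.900000) / (-1.457161 − (-3.825855)) = 3.022512 − (-0.178520)/(2.368693) = 3.097879
g(3.097879) = 0.150919
s4 = 3.097879 − 0.150919·(3.097879 − 3.022512) / (0.150919 − (-1.457161)) = 3.097879 − (0.011374)/(1.608080) = 3.090806

3.0225, 3.0979, 3.0908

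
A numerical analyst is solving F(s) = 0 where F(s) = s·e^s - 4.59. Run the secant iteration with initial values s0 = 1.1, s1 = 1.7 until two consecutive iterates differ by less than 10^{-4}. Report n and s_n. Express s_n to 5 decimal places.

F(1.1) = -1.2854174, F(1.7) = 4.7157106
s2 = 1.7000000 − 4.7157106·(0.6000000)/(6.0011279) = 1.2285176;  |Δ| = 0.4714824
F(1.2285176) = -0.3931854
s3 = 1.2285176 − (-0.3931854)·(-0.4714824)/(-5.1088960) = 1.2648033;  |Δ| = 0.0362857
F(1.2648033) = -0.1095659
s4 = 1.2648033 − (-0.1095659)·(0.0362857)/(0.2836195) = 1.2788210;  |Δ| = 0.0140177
F(1.2788210) = 0.0040385
s5 = 1.2788210 − 0.0040385·(0.0140177)/(0.1136045) = 1.2783226;  |Δ| = 0.0004983
F(1.2783226) = -0.0000394
s6 = 1.2783226 − (-0.0000394)·(-0.0004983)/(-0.0040780) = 1.2783275;  |Δ| = 0.0000048
|s6 − s5| = 0.0000048 < 10^{-4}

n = 6, s_n = 1.27833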